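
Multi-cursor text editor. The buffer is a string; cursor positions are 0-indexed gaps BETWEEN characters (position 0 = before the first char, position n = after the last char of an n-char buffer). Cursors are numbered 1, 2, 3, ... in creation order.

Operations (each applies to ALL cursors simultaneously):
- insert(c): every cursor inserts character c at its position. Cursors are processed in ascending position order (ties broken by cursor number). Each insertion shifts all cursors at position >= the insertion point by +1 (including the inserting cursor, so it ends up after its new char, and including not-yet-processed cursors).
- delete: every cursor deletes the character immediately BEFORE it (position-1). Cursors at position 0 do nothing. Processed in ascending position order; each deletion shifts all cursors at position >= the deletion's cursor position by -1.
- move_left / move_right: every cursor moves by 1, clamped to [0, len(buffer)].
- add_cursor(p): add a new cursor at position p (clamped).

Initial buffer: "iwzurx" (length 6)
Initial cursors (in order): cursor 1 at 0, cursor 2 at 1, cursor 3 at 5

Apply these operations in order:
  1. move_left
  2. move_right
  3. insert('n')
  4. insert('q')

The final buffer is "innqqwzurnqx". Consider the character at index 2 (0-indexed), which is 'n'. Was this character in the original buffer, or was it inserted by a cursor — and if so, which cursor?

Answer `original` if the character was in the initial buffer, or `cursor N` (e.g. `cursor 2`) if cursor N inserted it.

Answer: cursor 2

Derivation:
After op 1 (move_left): buffer="iwzurx" (len 6), cursors c1@0 c2@0 c3@4, authorship ......
After op 2 (move_right): buffer="iwzurx" (len 6), cursors c1@1 c2@1 c3@5, authorship ......
After op 3 (insert('n')): buffer="innwzurnx" (len 9), cursors c1@3 c2@3 c3@8, authorship .12....3.
After op 4 (insert('q')): buffer="innqqwzurnqx" (len 12), cursors c1@5 c2@5 c3@11, authorship .1212....33.
Authorship (.=original, N=cursor N): . 1 2 1 2 . . . . 3 3 .
Index 2: author = 2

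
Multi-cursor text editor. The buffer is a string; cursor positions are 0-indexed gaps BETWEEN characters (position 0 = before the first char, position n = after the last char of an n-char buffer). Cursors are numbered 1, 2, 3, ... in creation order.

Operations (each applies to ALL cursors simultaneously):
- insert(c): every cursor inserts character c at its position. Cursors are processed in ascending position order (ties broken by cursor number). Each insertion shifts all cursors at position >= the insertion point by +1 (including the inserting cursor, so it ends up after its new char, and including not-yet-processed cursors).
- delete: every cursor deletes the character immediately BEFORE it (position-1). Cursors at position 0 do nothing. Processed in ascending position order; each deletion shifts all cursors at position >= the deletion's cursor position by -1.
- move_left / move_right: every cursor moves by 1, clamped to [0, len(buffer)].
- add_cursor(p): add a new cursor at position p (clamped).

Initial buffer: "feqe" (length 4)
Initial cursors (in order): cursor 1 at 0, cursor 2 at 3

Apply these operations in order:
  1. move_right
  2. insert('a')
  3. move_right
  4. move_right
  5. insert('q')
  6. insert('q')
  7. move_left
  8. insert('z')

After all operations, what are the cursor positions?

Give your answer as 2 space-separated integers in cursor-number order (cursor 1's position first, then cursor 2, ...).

After op 1 (move_right): buffer="feqe" (len 4), cursors c1@1 c2@4, authorship ....
After op 2 (insert('a')): buffer="faeqea" (len 6), cursors c1@2 c2@6, authorship .1...2
After op 3 (move_right): buffer="faeqea" (len 6), cursors c1@3 c2@6, authorship .1...2
After op 4 (move_right): buffer="faeqea" (len 6), cursors c1@4 c2@6, authorship .1...2
After op 5 (insert('q')): buffer="faeqqeaq" (len 8), cursors c1@5 c2@8, authorship .1..1.22
After op 6 (insert('q')): buffer="faeqqqeaqq" (len 10), cursors c1@6 c2@10, authorship .1..11.222
After op 7 (move_left): buffer="faeqqqeaqq" (len 10), cursors c1@5 c2@9, authorship .1..11.222
After op 8 (insert('z')): buffer="faeqqzqeaqzq" (len 12), cursors c1@6 c2@11, authorship .1..111.2222

Answer: 6 11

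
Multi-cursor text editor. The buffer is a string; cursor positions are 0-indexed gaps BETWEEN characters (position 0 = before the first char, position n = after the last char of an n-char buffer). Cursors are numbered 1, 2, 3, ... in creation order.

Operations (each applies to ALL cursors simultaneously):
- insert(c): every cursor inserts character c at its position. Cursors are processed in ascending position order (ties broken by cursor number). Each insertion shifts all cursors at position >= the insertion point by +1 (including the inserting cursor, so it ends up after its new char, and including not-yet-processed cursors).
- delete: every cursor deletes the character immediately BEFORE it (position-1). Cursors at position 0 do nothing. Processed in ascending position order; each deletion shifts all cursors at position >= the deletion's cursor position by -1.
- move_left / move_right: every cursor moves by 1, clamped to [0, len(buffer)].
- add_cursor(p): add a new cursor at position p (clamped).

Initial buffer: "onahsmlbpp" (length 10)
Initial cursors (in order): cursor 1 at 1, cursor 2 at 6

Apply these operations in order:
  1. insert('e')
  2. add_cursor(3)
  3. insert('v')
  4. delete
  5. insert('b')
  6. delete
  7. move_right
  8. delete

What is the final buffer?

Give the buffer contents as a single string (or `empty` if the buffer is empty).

Answer: oehsmebpp

Derivation:
After op 1 (insert('e')): buffer="oenahsmelbpp" (len 12), cursors c1@2 c2@8, authorship .1.....2....
After op 2 (add_cursor(3)): buffer="oenahsmelbpp" (len 12), cursors c1@2 c3@3 c2@8, authorship .1.....2....
After op 3 (insert('v')): buffer="oevnvahsmevlbpp" (len 15), cursors c1@3 c3@5 c2@11, authorship .11.3....22....
After op 4 (delete): buffer="oenahsmelbpp" (len 12), cursors c1@2 c3@3 c2@8, authorship .1.....2....
After op 5 (insert('b')): buffer="oebnbahsmeblbpp" (len 15), cursors c1@3 c3@5 c2@11, authorship .11.3....22....
After op 6 (delete): buffer="oenahsmelbpp" (len 12), cursors c1@2 c3@3 c2@8, authorship .1.....2....
After op 7 (move_right): buffer="oenahsmelbpp" (len 12), cursors c1@3 c3@4 c2@9, authorship .1.....2....
After op 8 (delete): buffer="oehsmebpp" (len 9), cursors c1@2 c3@2 c2@6, authorship .1...2...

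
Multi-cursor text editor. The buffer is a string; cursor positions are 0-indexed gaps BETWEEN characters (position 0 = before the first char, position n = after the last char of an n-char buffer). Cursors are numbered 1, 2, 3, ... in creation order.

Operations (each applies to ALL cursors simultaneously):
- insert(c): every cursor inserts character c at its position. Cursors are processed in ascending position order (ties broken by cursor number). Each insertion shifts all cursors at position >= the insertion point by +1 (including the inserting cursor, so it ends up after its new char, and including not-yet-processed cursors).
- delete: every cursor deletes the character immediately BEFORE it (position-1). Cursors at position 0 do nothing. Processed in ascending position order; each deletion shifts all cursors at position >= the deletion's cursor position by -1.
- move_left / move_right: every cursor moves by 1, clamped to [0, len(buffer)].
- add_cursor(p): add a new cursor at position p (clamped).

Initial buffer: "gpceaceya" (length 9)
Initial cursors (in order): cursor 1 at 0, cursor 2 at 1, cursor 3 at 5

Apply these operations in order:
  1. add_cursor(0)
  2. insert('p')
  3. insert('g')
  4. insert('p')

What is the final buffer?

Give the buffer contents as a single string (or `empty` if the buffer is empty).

Answer: ppggppgpgppceapgpceya

Derivation:
After op 1 (add_cursor(0)): buffer="gpceaceya" (len 9), cursors c1@0 c4@0 c2@1 c3@5, authorship .........
After op 2 (insert('p')): buffer="ppgppceapceya" (len 13), cursors c1@2 c4@2 c2@4 c3@9, authorship 14.2....3....
After op 3 (insert('g')): buffer="ppgggpgpceapgceya" (len 17), cursors c1@4 c4@4 c2@7 c3@13, authorship 1414.22....33....
After op 4 (insert('p')): buffer="ppggppgpgppceapgpceya" (len 21), cursors c1@6 c4@6 c2@10 c3@17, authorship 141414.222....333....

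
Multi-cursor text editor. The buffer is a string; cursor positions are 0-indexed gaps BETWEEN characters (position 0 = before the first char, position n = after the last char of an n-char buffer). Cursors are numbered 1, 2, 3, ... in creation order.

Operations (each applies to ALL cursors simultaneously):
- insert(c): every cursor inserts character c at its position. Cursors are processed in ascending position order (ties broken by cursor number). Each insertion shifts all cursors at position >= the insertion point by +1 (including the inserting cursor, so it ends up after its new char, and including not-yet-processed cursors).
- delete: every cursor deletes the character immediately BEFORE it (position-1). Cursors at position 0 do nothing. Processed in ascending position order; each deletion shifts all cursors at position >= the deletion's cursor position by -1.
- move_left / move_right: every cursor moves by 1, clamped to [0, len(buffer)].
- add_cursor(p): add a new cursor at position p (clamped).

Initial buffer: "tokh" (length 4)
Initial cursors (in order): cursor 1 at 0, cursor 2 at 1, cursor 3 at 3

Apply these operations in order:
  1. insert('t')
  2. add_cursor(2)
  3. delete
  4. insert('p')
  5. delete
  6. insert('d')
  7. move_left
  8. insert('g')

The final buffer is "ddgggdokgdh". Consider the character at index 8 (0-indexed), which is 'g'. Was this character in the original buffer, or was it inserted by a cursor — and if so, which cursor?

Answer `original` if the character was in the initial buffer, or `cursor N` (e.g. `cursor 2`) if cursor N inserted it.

Answer: cursor 3

Derivation:
After op 1 (insert('t')): buffer="tttokth" (len 7), cursors c1@1 c2@3 c3@6, authorship 1.2..3.
After op 2 (add_cursor(2)): buffer="tttokth" (len 7), cursors c1@1 c4@2 c2@3 c3@6, authorship 1.2..3.
After op 3 (delete): buffer="okh" (len 3), cursors c1@0 c2@0 c4@0 c3@2, authorship ...
After op 4 (insert('p')): buffer="pppokph" (len 7), cursors c1@3 c2@3 c4@3 c3@6, authorship 124..3.
After op 5 (delete): buffer="okh" (len 3), cursors c1@0 c2@0 c4@0 c3@2, authorship ...
After op 6 (insert('d')): buffer="dddokdh" (len 7), cursors c1@3 c2@3 c4@3 c3@6, authorship 124..3.
After op 7 (move_left): buffer="dddokdh" (len 7), cursors c1@2 c2@2 c4@2 c3@5, authorship 124..3.
After op 8 (insert('g')): buffer="ddgggdokgdh" (len 11), cursors c1@5 c2@5 c4@5 c3@9, authorship 121244..33.
Authorship (.=original, N=cursor N): 1 2 1 2 4 4 . . 3 3 .
Index 8: author = 3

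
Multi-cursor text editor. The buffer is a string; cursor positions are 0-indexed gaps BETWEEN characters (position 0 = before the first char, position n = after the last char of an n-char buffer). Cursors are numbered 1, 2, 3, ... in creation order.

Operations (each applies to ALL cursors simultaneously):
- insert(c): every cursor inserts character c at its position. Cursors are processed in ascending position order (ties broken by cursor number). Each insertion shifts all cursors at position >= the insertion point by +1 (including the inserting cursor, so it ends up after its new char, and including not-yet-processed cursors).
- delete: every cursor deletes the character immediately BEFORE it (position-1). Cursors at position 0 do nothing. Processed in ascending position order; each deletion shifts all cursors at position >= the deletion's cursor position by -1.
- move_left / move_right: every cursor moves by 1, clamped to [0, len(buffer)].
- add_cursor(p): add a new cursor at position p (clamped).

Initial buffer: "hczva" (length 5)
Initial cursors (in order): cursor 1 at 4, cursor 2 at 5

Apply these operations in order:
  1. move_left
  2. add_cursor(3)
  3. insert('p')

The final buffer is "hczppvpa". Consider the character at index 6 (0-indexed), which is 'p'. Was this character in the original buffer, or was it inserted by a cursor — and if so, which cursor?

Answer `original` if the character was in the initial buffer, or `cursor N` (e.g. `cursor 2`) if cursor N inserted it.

Answer: cursor 2

Derivation:
After op 1 (move_left): buffer="hczva" (len 5), cursors c1@3 c2@4, authorship .....
After op 2 (add_cursor(3)): buffer="hczva" (len 5), cursors c1@3 c3@3 c2@4, authorship .....
After op 3 (insert('p')): buffer="hczppvpa" (len 8), cursors c1@5 c3@5 c2@7, authorship ...13.2.
Authorship (.=original, N=cursor N): . . . 1 3 . 2 .
Index 6: author = 2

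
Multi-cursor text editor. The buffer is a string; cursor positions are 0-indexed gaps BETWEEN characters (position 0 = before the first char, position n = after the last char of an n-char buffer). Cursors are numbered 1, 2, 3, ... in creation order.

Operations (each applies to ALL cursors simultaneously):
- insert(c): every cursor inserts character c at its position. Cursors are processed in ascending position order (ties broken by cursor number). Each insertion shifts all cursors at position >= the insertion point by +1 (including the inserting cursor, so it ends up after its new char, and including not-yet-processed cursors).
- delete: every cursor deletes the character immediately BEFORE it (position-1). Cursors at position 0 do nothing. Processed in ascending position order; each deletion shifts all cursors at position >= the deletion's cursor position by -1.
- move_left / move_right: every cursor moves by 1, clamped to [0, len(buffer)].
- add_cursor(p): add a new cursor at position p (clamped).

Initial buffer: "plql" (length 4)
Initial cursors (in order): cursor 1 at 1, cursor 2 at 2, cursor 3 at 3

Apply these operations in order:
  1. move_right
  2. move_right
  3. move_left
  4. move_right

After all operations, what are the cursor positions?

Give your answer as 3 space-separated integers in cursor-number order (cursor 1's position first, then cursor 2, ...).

Answer: 3 4 4

Derivation:
After op 1 (move_right): buffer="plql" (len 4), cursors c1@2 c2@3 c3@4, authorship ....
After op 2 (move_right): buffer="plql" (len 4), cursors c1@3 c2@4 c3@4, authorship ....
After op 3 (move_left): buffer="plql" (len 4), cursors c1@2 c2@3 c3@3, authorship ....
After op 4 (move_right): buffer="plql" (len 4), cursors c1@3 c2@4 c3@4, authorship ....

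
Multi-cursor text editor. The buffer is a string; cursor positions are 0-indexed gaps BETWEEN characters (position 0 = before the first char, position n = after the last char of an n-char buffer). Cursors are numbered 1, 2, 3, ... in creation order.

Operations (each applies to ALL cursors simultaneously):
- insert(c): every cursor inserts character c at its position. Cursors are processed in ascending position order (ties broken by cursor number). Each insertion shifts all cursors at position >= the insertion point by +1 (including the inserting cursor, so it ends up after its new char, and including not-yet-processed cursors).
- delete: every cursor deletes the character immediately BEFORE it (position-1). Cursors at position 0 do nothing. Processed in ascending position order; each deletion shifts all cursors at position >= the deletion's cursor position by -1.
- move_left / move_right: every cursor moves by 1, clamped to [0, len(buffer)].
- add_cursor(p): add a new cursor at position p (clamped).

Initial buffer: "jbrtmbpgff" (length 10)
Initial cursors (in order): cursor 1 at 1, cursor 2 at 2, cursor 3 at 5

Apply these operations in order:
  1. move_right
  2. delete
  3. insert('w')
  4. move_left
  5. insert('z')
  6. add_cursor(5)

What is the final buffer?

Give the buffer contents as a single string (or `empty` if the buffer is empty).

After op 1 (move_right): buffer="jbrtmbpgff" (len 10), cursors c1@2 c2@3 c3@6, authorship ..........
After op 2 (delete): buffer="jtmpgff" (len 7), cursors c1@1 c2@1 c3@3, authorship .......
After op 3 (insert('w')): buffer="jwwtmwpgff" (len 10), cursors c1@3 c2@3 c3@6, authorship .12..3....
After op 4 (move_left): buffer="jwwtmwpgff" (len 10), cursors c1@2 c2@2 c3@5, authorship .12..3....
After op 5 (insert('z')): buffer="jwzzwtmzwpgff" (len 13), cursors c1@4 c2@4 c3@8, authorship .1122..33....
After op 6 (add_cursor(5)): buffer="jwzzwtmzwpgff" (len 13), cursors c1@4 c2@4 c4@5 c3@8, authorship .1122..33....

Answer: jwzzwtmzwpgff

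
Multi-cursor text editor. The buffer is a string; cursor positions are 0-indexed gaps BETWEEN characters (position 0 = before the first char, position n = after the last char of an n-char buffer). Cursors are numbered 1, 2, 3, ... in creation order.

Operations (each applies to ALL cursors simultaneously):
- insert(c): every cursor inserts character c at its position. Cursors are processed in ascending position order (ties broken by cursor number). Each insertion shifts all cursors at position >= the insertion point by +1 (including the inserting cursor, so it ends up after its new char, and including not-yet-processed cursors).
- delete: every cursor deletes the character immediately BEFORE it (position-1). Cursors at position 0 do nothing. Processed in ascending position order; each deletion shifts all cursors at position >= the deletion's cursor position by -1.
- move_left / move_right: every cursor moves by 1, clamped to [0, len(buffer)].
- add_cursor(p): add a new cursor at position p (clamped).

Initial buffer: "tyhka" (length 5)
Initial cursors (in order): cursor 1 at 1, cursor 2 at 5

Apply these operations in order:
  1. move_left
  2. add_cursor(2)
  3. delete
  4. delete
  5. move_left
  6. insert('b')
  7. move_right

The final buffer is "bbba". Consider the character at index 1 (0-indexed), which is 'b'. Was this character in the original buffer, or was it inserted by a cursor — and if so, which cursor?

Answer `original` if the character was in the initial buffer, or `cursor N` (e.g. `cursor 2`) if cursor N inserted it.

Answer: cursor 2

Derivation:
After op 1 (move_left): buffer="tyhka" (len 5), cursors c1@0 c2@4, authorship .....
After op 2 (add_cursor(2)): buffer="tyhka" (len 5), cursors c1@0 c3@2 c2@4, authorship .....
After op 3 (delete): buffer="tha" (len 3), cursors c1@0 c3@1 c2@2, authorship ...
After op 4 (delete): buffer="a" (len 1), cursors c1@0 c2@0 c3@0, authorship .
After op 5 (move_left): buffer="a" (len 1), cursors c1@0 c2@0 c3@0, authorship .
After op 6 (insert('b')): buffer="bbba" (len 4), cursors c1@3 c2@3 c3@3, authorship 123.
After op 7 (move_right): buffer="bbba" (len 4), cursors c1@4 c2@4 c3@4, authorship 123.
Authorship (.=original, N=cursor N): 1 2 3 .
Index 1: author = 2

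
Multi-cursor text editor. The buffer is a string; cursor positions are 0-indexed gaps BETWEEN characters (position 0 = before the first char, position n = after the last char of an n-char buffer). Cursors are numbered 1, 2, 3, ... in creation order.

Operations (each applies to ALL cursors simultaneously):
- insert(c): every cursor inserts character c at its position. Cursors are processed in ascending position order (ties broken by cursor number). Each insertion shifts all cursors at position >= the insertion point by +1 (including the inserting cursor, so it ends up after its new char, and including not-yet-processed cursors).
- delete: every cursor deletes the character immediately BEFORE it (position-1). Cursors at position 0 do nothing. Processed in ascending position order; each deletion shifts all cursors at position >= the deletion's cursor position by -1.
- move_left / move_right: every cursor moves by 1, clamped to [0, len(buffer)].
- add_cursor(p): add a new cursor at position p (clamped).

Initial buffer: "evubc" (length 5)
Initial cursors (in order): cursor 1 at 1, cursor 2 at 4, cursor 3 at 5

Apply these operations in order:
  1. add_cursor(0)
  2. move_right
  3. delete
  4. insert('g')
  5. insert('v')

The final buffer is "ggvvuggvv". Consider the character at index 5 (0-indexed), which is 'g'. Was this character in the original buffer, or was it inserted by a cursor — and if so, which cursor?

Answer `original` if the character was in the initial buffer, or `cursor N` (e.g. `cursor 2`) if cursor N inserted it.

After op 1 (add_cursor(0)): buffer="evubc" (len 5), cursors c4@0 c1@1 c2@4 c3@5, authorship .....
After op 2 (move_right): buffer="evubc" (len 5), cursors c4@1 c1@2 c2@5 c3@5, authorship .....
After op 3 (delete): buffer="u" (len 1), cursors c1@0 c4@0 c2@1 c3@1, authorship .
After op 4 (insert('g')): buffer="ggugg" (len 5), cursors c1@2 c4@2 c2@5 c3@5, authorship 14.23
After op 5 (insert('v')): buffer="ggvvuggvv" (len 9), cursors c1@4 c4@4 c2@9 c3@9, authorship 1414.2323
Authorship (.=original, N=cursor N): 1 4 1 4 . 2 3 2 3
Index 5: author = 2

Answer: cursor 2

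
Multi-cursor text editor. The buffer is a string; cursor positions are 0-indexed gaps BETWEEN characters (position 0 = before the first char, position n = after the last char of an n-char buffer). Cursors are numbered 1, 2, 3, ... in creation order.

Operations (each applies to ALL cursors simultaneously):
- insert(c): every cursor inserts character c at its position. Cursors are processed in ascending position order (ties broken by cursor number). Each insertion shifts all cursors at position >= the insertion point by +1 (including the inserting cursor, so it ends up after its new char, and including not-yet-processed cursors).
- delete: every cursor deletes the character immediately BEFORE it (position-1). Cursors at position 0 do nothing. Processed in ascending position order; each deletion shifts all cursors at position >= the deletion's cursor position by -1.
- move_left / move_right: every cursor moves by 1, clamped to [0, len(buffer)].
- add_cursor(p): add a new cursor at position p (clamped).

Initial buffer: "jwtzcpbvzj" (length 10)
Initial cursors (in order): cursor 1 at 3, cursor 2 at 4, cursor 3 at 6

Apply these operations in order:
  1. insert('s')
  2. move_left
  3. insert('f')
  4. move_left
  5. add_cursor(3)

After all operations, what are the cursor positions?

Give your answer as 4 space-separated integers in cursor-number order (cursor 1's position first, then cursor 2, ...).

Answer: 3 6 10 3

Derivation:
After op 1 (insert('s')): buffer="jwtszscpsbvzj" (len 13), cursors c1@4 c2@6 c3@9, authorship ...1.2..3....
After op 2 (move_left): buffer="jwtszscpsbvzj" (len 13), cursors c1@3 c2@5 c3@8, authorship ...1.2..3....
After op 3 (insert('f')): buffer="jwtfszfscpfsbvzj" (len 16), cursors c1@4 c2@7 c3@11, authorship ...11.22..33....
After op 4 (move_left): buffer="jwtfszfscpfsbvzj" (len 16), cursors c1@3 c2@6 c3@10, authorship ...11.22..33....
After op 5 (add_cursor(3)): buffer="jwtfszfscpfsbvzj" (len 16), cursors c1@3 c4@3 c2@6 c3@10, authorship ...11.22..33....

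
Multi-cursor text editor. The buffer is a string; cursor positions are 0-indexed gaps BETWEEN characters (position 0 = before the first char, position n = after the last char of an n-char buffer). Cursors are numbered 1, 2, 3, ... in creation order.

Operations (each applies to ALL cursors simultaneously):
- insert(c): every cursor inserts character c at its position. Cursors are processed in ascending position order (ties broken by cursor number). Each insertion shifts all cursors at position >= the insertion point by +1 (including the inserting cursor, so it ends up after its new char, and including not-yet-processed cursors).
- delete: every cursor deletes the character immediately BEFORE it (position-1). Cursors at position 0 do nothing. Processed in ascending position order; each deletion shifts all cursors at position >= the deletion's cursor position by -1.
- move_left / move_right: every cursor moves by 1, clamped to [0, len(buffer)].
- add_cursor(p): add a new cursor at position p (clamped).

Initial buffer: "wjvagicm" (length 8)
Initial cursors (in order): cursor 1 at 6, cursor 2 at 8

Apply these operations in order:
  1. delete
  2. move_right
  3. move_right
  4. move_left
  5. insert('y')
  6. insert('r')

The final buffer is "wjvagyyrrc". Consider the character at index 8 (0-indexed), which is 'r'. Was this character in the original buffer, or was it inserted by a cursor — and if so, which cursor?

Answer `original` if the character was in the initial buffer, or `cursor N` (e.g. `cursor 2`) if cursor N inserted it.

Answer: cursor 2

Derivation:
After op 1 (delete): buffer="wjvagc" (len 6), cursors c1@5 c2@6, authorship ......
After op 2 (move_right): buffer="wjvagc" (len 6), cursors c1@6 c2@6, authorship ......
After op 3 (move_right): buffer="wjvagc" (len 6), cursors c1@6 c2@6, authorship ......
After op 4 (move_left): buffer="wjvagc" (len 6), cursors c1@5 c2@5, authorship ......
After op 5 (insert('y')): buffer="wjvagyyc" (len 8), cursors c1@7 c2@7, authorship .....12.
After op 6 (insert('r')): buffer="wjvagyyrrc" (len 10), cursors c1@9 c2@9, authorship .....1212.
Authorship (.=original, N=cursor N): . . . . . 1 2 1 2 .
Index 8: author = 2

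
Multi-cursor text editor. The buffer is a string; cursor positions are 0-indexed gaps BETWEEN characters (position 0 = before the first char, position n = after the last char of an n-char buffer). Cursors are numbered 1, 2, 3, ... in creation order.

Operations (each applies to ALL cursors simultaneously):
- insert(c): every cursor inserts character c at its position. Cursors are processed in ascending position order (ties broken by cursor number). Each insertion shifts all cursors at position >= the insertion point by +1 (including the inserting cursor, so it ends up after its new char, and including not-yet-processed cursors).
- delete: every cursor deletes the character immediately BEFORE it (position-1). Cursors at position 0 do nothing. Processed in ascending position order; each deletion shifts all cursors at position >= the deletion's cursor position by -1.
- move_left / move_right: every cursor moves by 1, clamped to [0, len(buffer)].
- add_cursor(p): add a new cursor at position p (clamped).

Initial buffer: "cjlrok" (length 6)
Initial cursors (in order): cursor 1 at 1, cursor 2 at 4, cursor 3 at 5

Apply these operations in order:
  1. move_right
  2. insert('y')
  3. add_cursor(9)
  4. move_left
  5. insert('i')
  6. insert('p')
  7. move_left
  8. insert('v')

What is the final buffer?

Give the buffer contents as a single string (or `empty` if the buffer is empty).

After op 1 (move_right): buffer="cjlrok" (len 6), cursors c1@2 c2@5 c3@6, authorship ......
After op 2 (insert('y')): buffer="cjylroyky" (len 9), cursors c1@3 c2@7 c3@9, authorship ..1...2.3
After op 3 (add_cursor(9)): buffer="cjylroyky" (len 9), cursors c1@3 c2@7 c3@9 c4@9, authorship ..1...2.3
After op 4 (move_left): buffer="cjylroyky" (len 9), cursors c1@2 c2@6 c3@8 c4@8, authorship ..1...2.3
After op 5 (insert('i')): buffer="cjiylroiykiiy" (len 13), cursors c1@3 c2@8 c3@12 c4@12, authorship ..11...22.343
After op 6 (insert('p')): buffer="cjipylroipykiippy" (len 17), cursors c1@4 c2@10 c3@16 c4@16, authorship ..111...222.34343
After op 7 (move_left): buffer="cjipylroipykiippy" (len 17), cursors c1@3 c2@9 c3@15 c4@15, authorship ..111...222.34343
After op 8 (insert('v')): buffer="cjivpylroivpykiipvvpy" (len 21), cursors c1@4 c2@11 c3@19 c4@19, authorship ..1111...2222.3433443

Answer: cjivpylroivpykiipvvpy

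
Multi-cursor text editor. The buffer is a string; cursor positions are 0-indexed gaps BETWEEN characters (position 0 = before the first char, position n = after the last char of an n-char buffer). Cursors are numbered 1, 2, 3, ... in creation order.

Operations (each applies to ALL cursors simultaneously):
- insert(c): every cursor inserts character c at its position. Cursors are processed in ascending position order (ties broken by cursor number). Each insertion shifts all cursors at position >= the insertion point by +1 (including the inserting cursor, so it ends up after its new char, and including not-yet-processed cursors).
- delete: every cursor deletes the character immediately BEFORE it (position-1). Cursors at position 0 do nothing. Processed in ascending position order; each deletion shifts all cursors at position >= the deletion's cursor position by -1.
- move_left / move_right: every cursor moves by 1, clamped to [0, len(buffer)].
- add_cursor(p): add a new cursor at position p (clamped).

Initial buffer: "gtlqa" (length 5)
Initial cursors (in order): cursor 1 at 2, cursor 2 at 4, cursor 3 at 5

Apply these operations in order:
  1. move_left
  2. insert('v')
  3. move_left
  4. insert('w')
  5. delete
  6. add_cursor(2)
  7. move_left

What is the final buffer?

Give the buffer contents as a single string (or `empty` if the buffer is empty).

After op 1 (move_left): buffer="gtlqa" (len 5), cursors c1@1 c2@3 c3@4, authorship .....
After op 2 (insert('v')): buffer="gvtlvqva" (len 8), cursors c1@2 c2@5 c3@7, authorship .1..2.3.
After op 3 (move_left): buffer="gvtlvqva" (len 8), cursors c1@1 c2@4 c3@6, authorship .1..2.3.
After op 4 (insert('w')): buffer="gwvtlwvqwva" (len 11), cursors c1@2 c2@6 c3@9, authorship .11..22.33.
After op 5 (delete): buffer="gvtlvqva" (len 8), cursors c1@1 c2@4 c3@6, authorship .1..2.3.
After op 6 (add_cursor(2)): buffer="gvtlvqva" (len 8), cursors c1@1 c4@2 c2@4 c3@6, authorship .1..2.3.
After op 7 (move_left): buffer="gvtlvqva" (len 8), cursors c1@0 c4@1 c2@3 c3@5, authorship .1..2.3.

Answer: gvtlvqva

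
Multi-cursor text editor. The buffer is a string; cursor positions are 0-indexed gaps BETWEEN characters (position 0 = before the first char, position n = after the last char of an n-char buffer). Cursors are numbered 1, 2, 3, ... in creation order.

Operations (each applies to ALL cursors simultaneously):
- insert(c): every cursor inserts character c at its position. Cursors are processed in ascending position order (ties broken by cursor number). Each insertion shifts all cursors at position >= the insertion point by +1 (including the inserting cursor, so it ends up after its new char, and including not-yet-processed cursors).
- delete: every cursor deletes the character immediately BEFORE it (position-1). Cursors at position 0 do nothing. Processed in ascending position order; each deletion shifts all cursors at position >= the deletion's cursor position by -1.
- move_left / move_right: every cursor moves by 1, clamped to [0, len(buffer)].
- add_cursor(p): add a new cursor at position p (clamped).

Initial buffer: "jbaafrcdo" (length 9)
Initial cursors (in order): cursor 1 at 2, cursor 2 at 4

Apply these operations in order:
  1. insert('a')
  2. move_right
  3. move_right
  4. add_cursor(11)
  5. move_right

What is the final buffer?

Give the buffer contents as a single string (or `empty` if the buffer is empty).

Answer: jbaaaafrcdo

Derivation:
After op 1 (insert('a')): buffer="jbaaaafrcdo" (len 11), cursors c1@3 c2@6, authorship ..1..2.....
After op 2 (move_right): buffer="jbaaaafrcdo" (len 11), cursors c1@4 c2@7, authorship ..1..2.....
After op 3 (move_right): buffer="jbaaaafrcdo" (len 11), cursors c1@5 c2@8, authorship ..1..2.....
After op 4 (add_cursor(11)): buffer="jbaaaafrcdo" (len 11), cursors c1@5 c2@8 c3@11, authorship ..1..2.....
After op 5 (move_right): buffer="jbaaaafrcdo" (len 11), cursors c1@6 c2@9 c3@11, authorship ..1..2.....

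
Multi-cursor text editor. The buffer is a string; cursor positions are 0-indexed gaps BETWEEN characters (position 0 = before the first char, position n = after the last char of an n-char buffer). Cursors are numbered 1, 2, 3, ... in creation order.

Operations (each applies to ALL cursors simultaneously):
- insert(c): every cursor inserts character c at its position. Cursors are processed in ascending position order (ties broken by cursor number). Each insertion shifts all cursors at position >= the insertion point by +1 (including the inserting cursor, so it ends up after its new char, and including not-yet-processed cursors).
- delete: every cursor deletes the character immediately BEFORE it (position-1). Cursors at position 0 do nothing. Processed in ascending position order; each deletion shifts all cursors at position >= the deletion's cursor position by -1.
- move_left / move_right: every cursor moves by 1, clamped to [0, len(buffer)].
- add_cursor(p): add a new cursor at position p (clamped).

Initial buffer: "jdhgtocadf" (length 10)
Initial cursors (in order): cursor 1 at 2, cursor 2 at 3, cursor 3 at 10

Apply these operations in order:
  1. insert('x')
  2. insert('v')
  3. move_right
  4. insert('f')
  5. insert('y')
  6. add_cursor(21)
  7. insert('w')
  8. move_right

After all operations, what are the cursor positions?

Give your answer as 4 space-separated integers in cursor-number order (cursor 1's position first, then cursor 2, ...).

Answer: 9 15 26 25

Derivation:
After op 1 (insert('x')): buffer="jdxhxgtocadfx" (len 13), cursors c1@3 c2@5 c3@13, authorship ..1.2.......3
After op 2 (insert('v')): buffer="jdxvhxvgtocadfxv" (len 16), cursors c1@4 c2@7 c3@16, authorship ..11.22.......33
After op 3 (move_right): buffer="jdxvhxvgtocadfxv" (len 16), cursors c1@5 c2@8 c3@16, authorship ..11.22.......33
After op 4 (insert('f')): buffer="jdxvhfxvgftocadfxvf" (len 19), cursors c1@6 c2@10 c3@19, authorship ..11.122.2......333
After op 5 (insert('y')): buffer="jdxvhfyxvgfytocadfxvfy" (len 22), cursors c1@7 c2@12 c3@22, authorship ..11.1122.22......3333
After op 6 (add_cursor(21)): buffer="jdxvhfyxvgfytocadfxvfy" (len 22), cursors c1@7 c2@12 c4@21 c3@22, authorship ..11.1122.22......3333
After op 7 (insert('w')): buffer="jdxvhfywxvgfywtocadfxvfwyw" (len 26), cursors c1@8 c2@14 c4@24 c3@26, authorship ..11.11122.222......333433
After op 8 (move_right): buffer="jdxvhfywxvgfywtocadfxvfwyw" (len 26), cursors c1@9 c2@15 c4@25 c3@26, authorship ..11.11122.222......333433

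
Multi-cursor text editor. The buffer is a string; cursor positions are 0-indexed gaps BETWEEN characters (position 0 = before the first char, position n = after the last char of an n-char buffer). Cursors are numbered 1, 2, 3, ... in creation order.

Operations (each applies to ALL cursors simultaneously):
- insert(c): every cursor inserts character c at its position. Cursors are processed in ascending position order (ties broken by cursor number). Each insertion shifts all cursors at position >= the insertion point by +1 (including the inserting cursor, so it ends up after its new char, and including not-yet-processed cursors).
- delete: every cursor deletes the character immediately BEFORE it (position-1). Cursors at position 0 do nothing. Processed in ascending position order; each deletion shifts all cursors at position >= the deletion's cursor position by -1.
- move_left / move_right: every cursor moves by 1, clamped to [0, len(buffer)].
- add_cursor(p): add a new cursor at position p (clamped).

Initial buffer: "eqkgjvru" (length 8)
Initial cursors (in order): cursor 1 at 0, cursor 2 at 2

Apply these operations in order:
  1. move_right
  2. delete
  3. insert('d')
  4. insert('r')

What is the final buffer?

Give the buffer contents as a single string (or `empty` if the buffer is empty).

After op 1 (move_right): buffer="eqkgjvru" (len 8), cursors c1@1 c2@3, authorship ........
After op 2 (delete): buffer="qgjvru" (len 6), cursors c1@0 c2@1, authorship ......
After op 3 (insert('d')): buffer="dqdgjvru" (len 8), cursors c1@1 c2@3, authorship 1.2.....
After op 4 (insert('r')): buffer="drqdrgjvru" (len 10), cursors c1@2 c2@5, authorship 11.22.....

Answer: drqdrgjvru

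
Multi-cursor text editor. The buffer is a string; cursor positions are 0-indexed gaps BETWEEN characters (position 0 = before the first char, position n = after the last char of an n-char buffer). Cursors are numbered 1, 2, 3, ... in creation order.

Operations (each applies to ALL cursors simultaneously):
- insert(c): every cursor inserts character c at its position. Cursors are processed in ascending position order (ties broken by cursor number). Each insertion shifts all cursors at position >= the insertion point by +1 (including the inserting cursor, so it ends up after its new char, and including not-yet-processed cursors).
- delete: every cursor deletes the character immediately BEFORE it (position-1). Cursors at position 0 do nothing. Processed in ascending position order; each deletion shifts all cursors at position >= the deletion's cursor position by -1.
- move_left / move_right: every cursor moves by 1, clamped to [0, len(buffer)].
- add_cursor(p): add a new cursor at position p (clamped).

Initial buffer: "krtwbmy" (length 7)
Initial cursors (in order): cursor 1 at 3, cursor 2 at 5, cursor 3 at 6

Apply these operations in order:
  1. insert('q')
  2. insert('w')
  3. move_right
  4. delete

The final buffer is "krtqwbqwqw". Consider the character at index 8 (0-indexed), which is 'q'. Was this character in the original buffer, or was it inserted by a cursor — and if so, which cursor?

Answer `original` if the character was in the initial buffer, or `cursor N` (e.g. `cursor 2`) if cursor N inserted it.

Answer: cursor 3

Derivation:
After op 1 (insert('q')): buffer="krtqwbqmqy" (len 10), cursors c1@4 c2@7 c3@9, authorship ...1..2.3.
After op 2 (insert('w')): buffer="krtqwwbqwmqwy" (len 13), cursors c1@5 c2@9 c3@12, authorship ...11..22.33.
After op 3 (move_right): buffer="krtqwwbqwmqwy" (len 13), cursors c1@6 c2@10 c3@13, authorship ...11..22.33.
After op 4 (delete): buffer="krtqwbqwqw" (len 10), cursors c1@5 c2@8 c3@10, authorship ...11.2233
Authorship (.=original, N=cursor N): . . . 1 1 . 2 2 3 3
Index 8: author = 3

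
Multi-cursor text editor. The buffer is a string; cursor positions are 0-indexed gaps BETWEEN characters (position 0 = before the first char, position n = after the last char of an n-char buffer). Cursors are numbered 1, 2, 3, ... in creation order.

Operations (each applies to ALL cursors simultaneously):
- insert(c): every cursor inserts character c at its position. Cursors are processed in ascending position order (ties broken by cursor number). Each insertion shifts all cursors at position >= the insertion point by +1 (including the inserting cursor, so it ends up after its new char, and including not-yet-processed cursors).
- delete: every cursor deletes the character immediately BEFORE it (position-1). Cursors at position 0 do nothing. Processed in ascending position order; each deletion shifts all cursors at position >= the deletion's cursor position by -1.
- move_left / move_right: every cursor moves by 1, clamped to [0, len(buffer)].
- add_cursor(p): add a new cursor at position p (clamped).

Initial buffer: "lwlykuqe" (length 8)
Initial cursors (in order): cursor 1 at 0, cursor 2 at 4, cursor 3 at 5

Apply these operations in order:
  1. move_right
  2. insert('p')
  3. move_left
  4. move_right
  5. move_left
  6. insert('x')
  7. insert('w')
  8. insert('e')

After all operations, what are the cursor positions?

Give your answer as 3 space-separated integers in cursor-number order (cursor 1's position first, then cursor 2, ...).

After op 1 (move_right): buffer="lwlykuqe" (len 8), cursors c1@1 c2@5 c3@6, authorship ........
After op 2 (insert('p')): buffer="lpwlykpupqe" (len 11), cursors c1@2 c2@7 c3@9, authorship .1....2.3..
After op 3 (move_left): buffer="lpwlykpupqe" (len 11), cursors c1@1 c2@6 c3@8, authorship .1....2.3..
After op 4 (move_right): buffer="lpwlykpupqe" (len 11), cursors c1@2 c2@7 c3@9, authorship .1....2.3..
After op 5 (move_left): buffer="lpwlykpupqe" (len 11), cursors c1@1 c2@6 c3@8, authorship .1....2.3..
After op 6 (insert('x')): buffer="lxpwlykxpuxpqe" (len 14), cursors c1@2 c2@8 c3@11, authorship .11....22.33..
After op 7 (insert('w')): buffer="lxwpwlykxwpuxwpqe" (len 17), cursors c1@3 c2@10 c3@14, authorship .111....222.333..
After op 8 (insert('e')): buffer="lxwepwlykxwepuxwepqe" (len 20), cursors c1@4 c2@12 c3@17, authorship .1111....2222.3333..

Answer: 4 12 17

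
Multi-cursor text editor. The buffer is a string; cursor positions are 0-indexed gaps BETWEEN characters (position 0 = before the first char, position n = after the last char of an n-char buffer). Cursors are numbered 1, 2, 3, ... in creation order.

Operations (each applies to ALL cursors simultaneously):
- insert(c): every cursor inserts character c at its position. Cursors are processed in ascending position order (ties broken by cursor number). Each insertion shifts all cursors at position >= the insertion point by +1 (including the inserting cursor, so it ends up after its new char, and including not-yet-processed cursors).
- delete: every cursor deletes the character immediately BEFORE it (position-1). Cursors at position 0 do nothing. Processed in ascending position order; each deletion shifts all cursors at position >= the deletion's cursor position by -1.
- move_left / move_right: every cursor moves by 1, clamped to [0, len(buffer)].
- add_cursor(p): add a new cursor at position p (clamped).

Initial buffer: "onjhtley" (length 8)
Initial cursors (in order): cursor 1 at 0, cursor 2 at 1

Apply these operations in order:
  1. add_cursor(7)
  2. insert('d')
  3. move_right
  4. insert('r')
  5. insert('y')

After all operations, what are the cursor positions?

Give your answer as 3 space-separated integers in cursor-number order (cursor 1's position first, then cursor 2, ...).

Answer: 4 8 17

Derivation:
After op 1 (add_cursor(7)): buffer="onjhtley" (len 8), cursors c1@0 c2@1 c3@7, authorship ........
After op 2 (insert('d')): buffer="dodnjhtledy" (len 11), cursors c1@1 c2@3 c3@10, authorship 1.2......3.
After op 3 (move_right): buffer="dodnjhtledy" (len 11), cursors c1@2 c2@4 c3@11, authorship 1.2......3.
After op 4 (insert('r')): buffer="dordnrjhtledyr" (len 14), cursors c1@3 c2@6 c3@14, authorship 1.12.2.....3.3
After op 5 (insert('y')): buffer="dorydnryjhtledyry" (len 17), cursors c1@4 c2@8 c3@17, authorship 1.112.22.....3.33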